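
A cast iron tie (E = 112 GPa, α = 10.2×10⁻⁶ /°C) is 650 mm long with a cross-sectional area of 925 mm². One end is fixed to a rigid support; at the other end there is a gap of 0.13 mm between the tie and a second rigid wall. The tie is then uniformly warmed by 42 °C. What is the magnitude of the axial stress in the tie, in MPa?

Unrestrained expansion: δ_free = αΔT L = 10.2×10⁻⁶ × 42 × 650 = 0.2785 mm.
This exceeds the 0.13 mm gap, so the wall pushes back. The portion of expansion that must be recovered elastically is δ_free − gap = 0.2785 − 0.13 = 0.1485 mm.
So σ = E(δ_free − g)/L = 112×10³ × 0.1485/650 = 25.58 MPa.

σ ≈ 25.6 MPa (compressive)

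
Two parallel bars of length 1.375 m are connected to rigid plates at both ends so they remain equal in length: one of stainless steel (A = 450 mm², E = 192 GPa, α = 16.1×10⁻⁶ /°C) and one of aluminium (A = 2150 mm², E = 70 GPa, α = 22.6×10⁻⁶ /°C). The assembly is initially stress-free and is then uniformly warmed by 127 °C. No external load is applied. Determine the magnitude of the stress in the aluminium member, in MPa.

σ ≈ 21.1 MPa (compressive)

The aluminium has the larger α, so on heating it would change length more than the stainless steel if both were free. The rigid plates force a common final length, so the aluminium is put into compression and the stainless steel into tension, with equal and opposite forces P (no external load).
Equating the net (thermal + elastic) strains gives |α₁ − α₂|·ΔT = P·[1/(A₁E₁) + 1/(A₂E₂)].
|α₁ − α₂|·ΔT = 6.5×10⁻⁶ × 127 = 0.0008255.
1/(A₁E₁) + 1/(A₂E₂) = 1/(450×192×10³) + 1/(2150×70×10³) = 1.822×10⁻⁸ N⁻¹.
P = 0.0008255 / 1.822×10⁻⁸ = 45310 N = 45.31 kN.
σ_{aluminium} = P/A₂ = 45310/2150 = 21.07 MPa, compressive.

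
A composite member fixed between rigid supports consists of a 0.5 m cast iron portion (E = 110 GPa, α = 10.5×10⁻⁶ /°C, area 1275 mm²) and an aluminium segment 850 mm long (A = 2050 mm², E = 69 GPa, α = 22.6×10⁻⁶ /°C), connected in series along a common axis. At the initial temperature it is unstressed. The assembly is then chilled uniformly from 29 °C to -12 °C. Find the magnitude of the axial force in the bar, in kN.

P ≈ 105 kN (tensile)

If the supports were absent, the total length change would be Σ αᵢΔT Lᵢ = 10.5×10⁻⁶×41×500 + 22.6×10⁻⁶×41×850 = 1.003 mm.
The walls prevent any net length change, so an axial force P (same in every segment) develops. Compatibility: P · Σ Lᵢ/(AᵢEᵢ) = δ_free.
The series flexibility is Σ Lᵢ/(AᵢEᵢ) = 500/(1275×110×10³) + 850/(2050×69×10³) = 9.574×10⁻⁶ mm/N.
P = 1.003 / 9.574×10⁻⁶ = 104700 N = 104.7 kN, tensile.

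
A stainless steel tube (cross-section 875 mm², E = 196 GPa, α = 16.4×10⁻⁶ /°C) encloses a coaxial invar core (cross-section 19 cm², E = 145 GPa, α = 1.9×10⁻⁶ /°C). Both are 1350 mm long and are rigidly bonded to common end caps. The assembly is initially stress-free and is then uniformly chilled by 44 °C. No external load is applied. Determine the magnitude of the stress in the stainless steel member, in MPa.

σ ≈ 77.1 MPa (tensile)

Equilibrium of a rigid end plate with no external load gives equal and opposite internal forces ±P in the two members. Since α_{stainless steel} > α_{invar}, cooling drives the stainless steel into tension and the invar into compression.
Equating the net (thermal + elastic) strains gives |α₁ − α₂|·ΔT = P·[1/(A₁E₁) + 1/(A₂E₂)].
|α₁ − α₂|·ΔT = 14.5×10⁻⁶ × 44 = 0.000638.
1/(A₁E₁) + 1/(A₂E₂) = 1/(875×196×10³) + 1/(1900×145×10³) = 9.461×10⁻⁹ N⁻¹.
So P = 0.000638 / 9.461×10⁻⁹ = 67.44 kN.
σ_{stainless steel} = P/A₁ = 67440/875 = 77.07 MPa, tensile.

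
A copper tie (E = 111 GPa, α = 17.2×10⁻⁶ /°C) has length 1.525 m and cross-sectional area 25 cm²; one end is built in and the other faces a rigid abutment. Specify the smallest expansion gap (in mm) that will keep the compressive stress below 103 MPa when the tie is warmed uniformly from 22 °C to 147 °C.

g ≈ 1.86 mm

Free expansion if unrestrained: δ_free = αΔT L = 17.2×10⁻⁶ × 125 × 1525 = 3.279 mm.
A stress of 103 MPa corresponds to the wall pushing the tie back by σL/E = 103×1525/(111×10³) = 1.415 mm.
So the gap has to take up the difference, g_min = δ_free − σL/E = 3.279 − 1.415 = 1.864 mm.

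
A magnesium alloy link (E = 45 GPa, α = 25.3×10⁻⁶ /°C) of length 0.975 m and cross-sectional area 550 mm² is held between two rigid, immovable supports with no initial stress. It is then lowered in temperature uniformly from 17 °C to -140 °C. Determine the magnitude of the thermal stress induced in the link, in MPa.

σ ≈ 179 MPa (tensile)

Because both ends are immovable the net strain is zero, and the suppressed thermal strain is αΔT = 25.3×10⁻⁶ × 157 = 3972.1×10⁻⁶.
The stress required to suppress this strain is σ = Eε = 45×10³ × 3972.1×10⁻⁶ = 178.7 MPa, tensile since the link is trying to contract.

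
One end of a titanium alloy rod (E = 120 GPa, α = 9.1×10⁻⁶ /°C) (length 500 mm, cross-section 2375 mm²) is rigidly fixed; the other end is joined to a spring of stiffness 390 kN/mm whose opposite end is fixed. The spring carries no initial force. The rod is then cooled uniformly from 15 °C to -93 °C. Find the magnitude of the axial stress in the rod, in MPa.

If the spring were absent the rod would shorten by αΔT L = 9.1×10⁻⁶ × 108 × 500 = 0.4914 mm.
Let P be the tensile force in the spring. The rod extends elastically by PL/(AE) and the spring stretches by P/k; together these equal δ_free.
So P = δ_free / [L/(AE) + 1/k] = 0.4914 / [ 500/(2375×120×10³) + 1/(390×10³) ].
P = 0.4914 / 4.318×10⁻⁶ = 113800 N.
σ = P/A = 113800/2375 = 47.91 MPa.

σ ≈ 47.9 MPa (tensile)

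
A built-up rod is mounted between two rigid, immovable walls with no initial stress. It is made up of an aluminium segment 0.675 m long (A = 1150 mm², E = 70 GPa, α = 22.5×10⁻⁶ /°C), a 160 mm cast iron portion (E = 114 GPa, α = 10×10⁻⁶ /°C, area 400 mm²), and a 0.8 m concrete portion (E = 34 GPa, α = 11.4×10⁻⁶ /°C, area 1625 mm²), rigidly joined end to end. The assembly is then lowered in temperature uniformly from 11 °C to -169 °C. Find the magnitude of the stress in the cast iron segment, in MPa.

σ ≈ 442 MPa (tensile)

Free thermal contraction of the whole bar: Σ αᵢΔT Lᵢ = 22.5×10⁻⁶×180×675 + 10×10⁻⁶×180×160 + 11.4×10⁻⁶×180×800 = 4.663 mm.
Since the ends are fixed, an axial force P builds up, equal in every segment, with P · Σ Lᵢ/(AᵢEᵢ) = δ_free.
The series flexibility is Σ Lᵢ/(AᵢEᵢ) = 675/(1150×70×10³) + 160/(400×114×10³) + 800/(1625×34×10³) = 2.637×10⁻⁵ mm/N.
Hence P = δ_free / Σ(L/AE) = 4.663/2.637×10⁻⁵ = 176.8 kN (tensile).
σ_{cast iron} = P / A = 176800 / 400 = 442 MPa.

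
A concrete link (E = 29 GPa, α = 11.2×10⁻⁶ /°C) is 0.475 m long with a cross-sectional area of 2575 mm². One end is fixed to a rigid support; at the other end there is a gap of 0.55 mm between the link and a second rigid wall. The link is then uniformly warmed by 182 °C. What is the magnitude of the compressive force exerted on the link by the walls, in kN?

Unrestrained expansion: δ_free = αΔT L = 11.2×10⁻⁶ × 182 × 475 = 0.9682 mm.
The gap closes (δ_free > 0.55 mm) and the wall then resists a further 0.9682 − 0.55 = 0.4182 mm of expansion.
Compatibility: PL/(AE) = 0.4182 mm, so σ = P/A = E × (0.4182/475) = 25.53 MPa.
Force on the wall = σA = 25.53 × 2575 mm² = 65.75 kN.

P ≈ 65.8 kN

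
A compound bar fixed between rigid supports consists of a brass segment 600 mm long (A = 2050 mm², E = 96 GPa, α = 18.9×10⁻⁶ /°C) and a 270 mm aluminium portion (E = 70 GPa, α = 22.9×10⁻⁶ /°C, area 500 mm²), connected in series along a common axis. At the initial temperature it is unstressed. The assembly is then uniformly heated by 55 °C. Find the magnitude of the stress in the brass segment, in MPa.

Free thermal expansion of the whole bar: Σ αᵢΔT Lᵢ = 18.9×10⁻⁶×55×600 + 22.9×10⁻⁶×55×270 = 0.9638 mm.
The rigid supports impose zero overall length change; the single axial force P common to all segments must satisfy P Σ Lᵢ/(AᵢEᵢ) = δ_free.
Σ Lᵢ/(AᵢEᵢ) = 600/(2050×96×10³) + 270/(500×70×10³) = 1.076×10⁻⁵ mm/N.
So P = 0.9638 / 1.076×10⁻⁵ = 89.54 kN, compressive.
σ_{brass} = P / A = 89540 / 2050 = 43.68 MPa.

σ ≈ 43.7 MPa (compressive)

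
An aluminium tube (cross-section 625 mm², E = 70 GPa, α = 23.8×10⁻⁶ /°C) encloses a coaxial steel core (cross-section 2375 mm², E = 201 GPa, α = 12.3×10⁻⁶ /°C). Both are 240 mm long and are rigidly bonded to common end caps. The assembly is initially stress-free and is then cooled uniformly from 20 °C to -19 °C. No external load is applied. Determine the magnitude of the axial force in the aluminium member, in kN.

Equilibrium of a rigid end plate with no external load gives equal and opposite internal forces ±P in the two members. Since α_{aluminium} > α_{steel}, cooling drives the aluminium into tension and the steel into compression.
Compatibility of the two members (thermal + elastic change equal): (α₁ − α₂)ΔT = P·[1/(A₁E₁) + 1/(A₂E₂)].
|α₁ − α₂|·ΔT = 11.5×10⁻⁶ × 39 = 0.0004485.
1/(A₁E₁) + 1/(A₂E₂) = 1/(625×70×10³) + 1/(2375×201×10³) = 2.495×10⁻⁸ N⁻¹.
So P = 0.0004485 / 2.495×10⁻⁸ = 17.97 kN.

P ≈ 18 kN (tensile in the aluminium)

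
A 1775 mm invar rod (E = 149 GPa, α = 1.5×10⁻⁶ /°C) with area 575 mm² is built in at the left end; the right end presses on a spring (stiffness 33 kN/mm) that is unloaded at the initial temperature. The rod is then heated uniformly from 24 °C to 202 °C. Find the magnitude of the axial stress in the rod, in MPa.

Free thermal expansion: δ_free = αΔT L = 1.5×10⁻⁶ × 178 × 1775 = 0.4739 mm.
With a force P in the spring, the elastic change of the rod is PL/(AE) and that of the spring is P/k; compatibility requires their sum to equal δ_free.
So P = δ_free / [L/(AE) + 1/k] = 0.4739 / [ 1775/(575×149×10³) + 1/(33×10³) ].
P = 0.4739 / 5.102×10⁻⁵ = 9289 N.
σ = P/A = 9289/575 = 16.15 MPa.

σ ≈ 16.2 MPa (compressive)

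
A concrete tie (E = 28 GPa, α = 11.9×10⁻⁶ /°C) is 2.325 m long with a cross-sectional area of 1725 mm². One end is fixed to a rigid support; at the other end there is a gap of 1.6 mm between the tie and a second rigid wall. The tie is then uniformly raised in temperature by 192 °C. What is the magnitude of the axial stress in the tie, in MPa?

If the wall were absent the tie would grow by αΔT L = 11.9×10⁻⁶ × 192 × 2325 = 5.312 mm.
This exceeds the 1.6 mm gap, so the wall pushes back. The portion of expansion that must be recovered elastically is δ_free − gap = 5.312 − 1.6 = 3.712 mm.
So σ = E(δ_free − g)/L = 28×10³ × 3.712/2325 = 44.71 MPa.

σ ≈ 44.7 MPa (compressive)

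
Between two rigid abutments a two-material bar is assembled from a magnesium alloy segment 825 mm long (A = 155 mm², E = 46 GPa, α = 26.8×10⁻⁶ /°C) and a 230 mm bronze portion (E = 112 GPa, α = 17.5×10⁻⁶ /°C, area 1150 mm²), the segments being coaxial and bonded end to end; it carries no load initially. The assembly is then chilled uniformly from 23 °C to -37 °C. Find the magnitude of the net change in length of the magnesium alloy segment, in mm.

|ΔL| ≈ 0.218 mm

If the supports were absent, the total length change would be Σ αᵢΔT Lᵢ = 26.8×10⁻⁶×60×825 + 17.5×10⁻⁶×60×230 = 1.568 mm.
Since the ends are fixed, an axial force P builds up, equal in every segment, with P · Σ Lᵢ/(AᵢEᵢ) = δ_free.
Σ Lᵢ/(AᵢEᵢ) = 825/(155×46×10³) + 230/(1150×112×10³) = 0.0001175 mm/N.
P = 1.568 / 0.0001175 = 13350 N = 13.35 kN, tensile.
For the magnesium alloy segment, free thermal change = 26.8×10⁻⁶×60×825 = 1.327 mm and elastic change from P = 13350×825/(155×46×10³) = 1.544 mm; these oppose, so the net change is 0.218 mm (segment lengthens).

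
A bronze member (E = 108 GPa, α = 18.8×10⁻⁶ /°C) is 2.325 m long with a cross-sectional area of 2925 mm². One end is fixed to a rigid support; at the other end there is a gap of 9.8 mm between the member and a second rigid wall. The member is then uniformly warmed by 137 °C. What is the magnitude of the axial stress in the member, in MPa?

σ ≈ 0 MPa

Free thermal elongation = αΔT L = 18.8×10⁻⁶ × 137 × 2325 = 5.988 mm.
Since δ_free = 5.99 mm is less than the 9.8 mm gap, the member never touches the wall. No axial force develops.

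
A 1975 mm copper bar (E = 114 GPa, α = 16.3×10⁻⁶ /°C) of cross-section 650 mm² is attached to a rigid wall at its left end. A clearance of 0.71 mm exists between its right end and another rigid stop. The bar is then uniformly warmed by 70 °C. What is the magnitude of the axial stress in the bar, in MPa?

Free thermal elongation = αΔT L = 16.3×10⁻⁶ × 70 × 1975 = 2.253 mm.
The gap closes (δ_free > 0.71 mm) and the wall then resists a further 2.253 − 0.71 = 1.543 mm of expansion.
That suppressed elongation corresponds to σ = E·Δ/L = 114×10³ × 1.543/1975 = 89.09 MPa.

σ ≈ 89.1 MPa (compressive)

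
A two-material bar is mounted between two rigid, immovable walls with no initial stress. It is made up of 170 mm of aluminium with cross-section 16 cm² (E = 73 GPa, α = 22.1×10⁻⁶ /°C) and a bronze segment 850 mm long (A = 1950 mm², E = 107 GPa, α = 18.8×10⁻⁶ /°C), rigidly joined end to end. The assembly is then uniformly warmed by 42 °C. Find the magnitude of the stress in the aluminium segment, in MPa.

σ ≈ 93.7 MPa (compressive)

With the walls removed the bar would change length by δ_free = Σ αᵢΔT Lᵢ = 22.1×10⁻⁶×42×170 + 18.8×10⁻⁶×42×850 = 0.829 mm.
The walls prevent any net length change, so an axial force P (same in every segment) develops. Compatibility: P · Σ Lᵢ/(AᵢEᵢ) = δ_free.
Σ Lᵢ/(AᵢEᵢ) = 170/(1600×73×10³) + 850/(1950×107×10³) = 5.529×10⁻⁶ mm/N.
P = 0.829 / 5.529×10⁻⁶ = 149900 N = 149.9 kN, compressive.
σ_{aluminium} = P / A = 149900 / 1600 = 93.7 MPa.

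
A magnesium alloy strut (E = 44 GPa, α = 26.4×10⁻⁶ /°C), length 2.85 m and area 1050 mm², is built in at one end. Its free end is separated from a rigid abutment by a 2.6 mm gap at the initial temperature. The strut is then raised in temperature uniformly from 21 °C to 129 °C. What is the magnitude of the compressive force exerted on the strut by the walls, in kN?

P ≈ 89.6 kN

Unrestrained expansion: δ_free = αΔT L = 26.4×10⁻⁶ × 108 × 2850 = 8.126 mm.
The gap closes (δ_free > 2.6 mm) and the wall then resists a further 8.126 − 2.6 = 5.526 mm of expansion.
That suppressed elongation corresponds to σ = E·Δ/L = 44×10³ × 5.526/2850 = 85.31 MPa.
P = σA = 85.31 × 1050 = 89.58 kN.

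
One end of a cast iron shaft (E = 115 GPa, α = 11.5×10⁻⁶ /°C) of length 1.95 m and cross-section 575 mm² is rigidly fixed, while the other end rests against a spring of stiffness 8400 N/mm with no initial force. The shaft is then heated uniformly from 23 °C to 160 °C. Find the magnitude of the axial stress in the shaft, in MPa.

The unrestrained thermal change is αΔT L = 11.5×10⁻⁶ × 137 × 1950 = 3.072 mm.
Let P be the compressive force at the spring. The shaft shortens elastically by PL/(AE) and the spring compresses by P/k; together these equal δ_free.
So P = δ_free / [L/(AE) + 1/k] = 3.072 / [ 1950/(575×115×10³) + 1/(8400) ].
P = 3.072 / 0.0001485 = 20680 N.
σ = P/A = 20680/575 = 35.97 MPa.

σ ≈ 36 MPa (compressive)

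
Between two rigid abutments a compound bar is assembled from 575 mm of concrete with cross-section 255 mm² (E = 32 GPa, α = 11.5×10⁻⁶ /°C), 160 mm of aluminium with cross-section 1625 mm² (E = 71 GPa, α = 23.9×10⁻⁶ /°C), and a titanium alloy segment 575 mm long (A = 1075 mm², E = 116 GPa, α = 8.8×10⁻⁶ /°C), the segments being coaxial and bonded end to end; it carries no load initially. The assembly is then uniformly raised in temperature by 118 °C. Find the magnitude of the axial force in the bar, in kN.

With the walls removed the bar would change length by δ_free = Σ αᵢΔT Lᵢ = 11.5×10⁻⁶×118×575 + 23.9×10⁻⁶×118×160 + 8.8×10⁻⁶×118×575 = 1.829 mm.
The rigid supports impose zero overall length change; the single axial force P common to all segments must satisfy P Σ Lᵢ/(AᵢEᵢ) = δ_free.
Σ Lᵢ/(AᵢEᵢ) = 575/(255×32×10³) + 160/(1625×71×10³) + 575/(1075×116×10³) = 7.646×10⁻⁵ mm/N.
So P = 1.829 / 7.646×10⁻⁵ = 23.91 kN, compressive.

P ≈ 23.9 kN (compressive)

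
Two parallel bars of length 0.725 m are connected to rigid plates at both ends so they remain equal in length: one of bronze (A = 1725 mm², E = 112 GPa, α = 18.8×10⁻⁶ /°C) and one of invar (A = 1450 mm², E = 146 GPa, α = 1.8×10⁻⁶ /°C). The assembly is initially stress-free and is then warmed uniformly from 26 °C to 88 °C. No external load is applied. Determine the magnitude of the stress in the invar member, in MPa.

σ ≈ 73.4 MPa (tensile)

Equilibrium of a rigid end plate with no external load gives equal and opposite internal forces ±P in the two members. Since α_{bronze} > α_{invar}, heating drives the bronze into compression and the invar into tension.
Equating the net (thermal + elastic) strains gives |α₁ − α₂|·ΔT = P·[1/(A₁E₁) + 1/(A₂E₂)].
|α₁ − α₂|·ΔT = 17×10⁻⁶ × 62 = 0.001054.
1/(A₁E₁) + 1/(A₂E₂) = 1/(1725×112×10³) + 1/(1450×146×10³) = 9.9×10⁻⁹ N⁻¹.
P = 0.001054 / 9.9×10⁻⁹ = 106500 N = 106.5 kN.
σ_{invar} = P/A₂ = 106500/1450 = 73.43 MPa, tensile.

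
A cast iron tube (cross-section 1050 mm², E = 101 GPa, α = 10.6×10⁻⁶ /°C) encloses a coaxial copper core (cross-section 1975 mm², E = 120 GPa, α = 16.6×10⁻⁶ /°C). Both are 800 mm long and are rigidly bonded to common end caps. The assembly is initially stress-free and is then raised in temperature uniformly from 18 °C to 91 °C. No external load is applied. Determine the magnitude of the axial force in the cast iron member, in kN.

Both members must finish at the same length. With the larger α, the copper tends to over-expand; the plates restrain it, putting the copper in compression and the cast iron in tension. With no external load the two internal forces are equal and opposite, magnitude P.
Setting the final lengths equal and cancelling L: (α₁ − α₂)ΔT = P/(A₁E₁) + P/(A₂E₂).
|α₁ − α₂|·ΔT = 6×10⁻⁶ × 73 = 0.000438.
1/(A₁E₁) + 1/(A₂E₂) = 1/(1050×101×10³) + 1/(1975×120×10³) = 1.365×10⁻⁸ N⁻¹.
So P = 0.000438 / 1.365×10⁻⁸ = 32.09 kN.

P ≈ 32.1 kN (tensile in the cast iron)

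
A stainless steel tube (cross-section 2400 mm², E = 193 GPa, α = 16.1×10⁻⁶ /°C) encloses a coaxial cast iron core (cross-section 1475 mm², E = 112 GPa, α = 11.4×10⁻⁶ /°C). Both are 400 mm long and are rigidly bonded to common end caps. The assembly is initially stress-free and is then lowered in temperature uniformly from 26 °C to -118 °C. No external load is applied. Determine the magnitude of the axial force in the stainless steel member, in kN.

The stainless steel has the larger α, so on cooling it would change length more than the cast iron if both were free. The rigid plates force a common final length, so the stainless steel is put into tension and the cast iron into compression, with equal and opposite forces P (no external load).
Equating the net (thermal + elastic) strains gives |α₁ − α₂|·ΔT = P·[1/(A₁E₁) + 1/(A₂E₂)].
|α₁ − α₂|·ΔT = 4.7×10⁻⁶ × 144 = 0.0006768.
1/(A₁E₁) + 1/(A₂E₂) = 1/(2400×193×10³) + 1/(1475×112×10³) = 8.212×10⁻⁹ N⁻¹.
P = 0.0006768 / 8.212×10⁻⁹ = 82410 N = 82.41 kN.

P ≈ 82.4 kN (tensile in the stainless steel)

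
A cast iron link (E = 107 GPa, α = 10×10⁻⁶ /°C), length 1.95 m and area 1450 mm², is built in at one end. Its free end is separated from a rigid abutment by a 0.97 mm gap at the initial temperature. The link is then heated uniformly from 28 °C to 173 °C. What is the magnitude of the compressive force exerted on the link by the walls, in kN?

P ≈ 148 kN

Free thermal elongation = αΔT L = 10×10⁻⁶ × 145 × 1950 = 2.827 mm.
The gap closes (δ_free > 0.97 mm) and the wall then resists a further 2.827 − 0.97 = 1.857 mm of expansion.
Compatibility: PL/(AE) = 1.857 mm, so σ = P/A = E × (1.857/1950) = 101.9 MPa.
Force on the wall = σA = 101.9 × 1450 mm² = 147.8 kN.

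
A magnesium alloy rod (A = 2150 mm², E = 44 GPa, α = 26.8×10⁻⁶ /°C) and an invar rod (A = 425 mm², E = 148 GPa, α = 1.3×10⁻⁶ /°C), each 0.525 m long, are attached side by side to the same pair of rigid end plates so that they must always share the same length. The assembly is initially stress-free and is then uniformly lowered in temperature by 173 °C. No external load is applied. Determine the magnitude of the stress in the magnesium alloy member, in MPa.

σ ≈ 77.5 MPa (tensile)

Both members must finish at the same length. With the larger α, the magnesium alloy tends to over-contract; the plates restrain it, putting the magnesium alloy in tension and the invar in compression. With no external load the two internal forces are equal and opposite, magnitude P.
Equating the net (thermal + elastic) strains gives |α₁ − α₂|·ΔT = P·[1/(A₁E₁) + 1/(A₂E₂)].
|α₁ − α₂|·ΔT = 25.5×10⁻⁶ × 173 = 0.004411.
1/(A₁E₁) + 1/(A₂E₂) = 1/(2150×44×10³) + 1/(425×148×10³) = 2.647×10⁻⁸ N⁻¹.
So P = 0.004411 / 2.647×10⁻⁸ = 166.7 kN.
σ_{magnesium alloy} = P/A₁ = 166700/2150 = 77.52 MPa, tensile.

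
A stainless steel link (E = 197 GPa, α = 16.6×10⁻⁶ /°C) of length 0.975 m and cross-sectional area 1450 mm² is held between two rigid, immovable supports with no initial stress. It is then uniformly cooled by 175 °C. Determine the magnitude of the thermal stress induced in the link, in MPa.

With length fixed, the mechanical strain must cancel the thermal strain αΔT = 16.6×10⁻⁶ × 175 = 2905×10⁻⁶.
Hence σ = E·αΔT = 197×10³ × 2905×10⁻⁶ = 572.3 MPa, tensile.

σ ≈ 572 MPa (tensile)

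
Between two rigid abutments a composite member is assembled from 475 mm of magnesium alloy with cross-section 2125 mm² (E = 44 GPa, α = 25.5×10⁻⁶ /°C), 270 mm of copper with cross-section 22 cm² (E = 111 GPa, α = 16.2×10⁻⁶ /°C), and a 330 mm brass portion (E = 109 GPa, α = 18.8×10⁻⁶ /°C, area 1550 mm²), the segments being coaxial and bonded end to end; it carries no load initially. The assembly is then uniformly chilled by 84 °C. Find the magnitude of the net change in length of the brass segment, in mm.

With the walls removed the bar would change length by δ_free = Σ αᵢΔT Lᵢ = 25.5×10⁻⁶×84×475 + 16.2×10⁻⁶×84×270 + 18.8×10⁻⁶×84×330 = 1.906 mm.
Since the ends are fixed, an axial force P builds up, equal in every segment, with P · Σ Lᵢ/(AᵢEᵢ) = δ_free.
The series flexibility is Σ Lᵢ/(AᵢEᵢ) = 475/(2125×44×10³) + 270/(2200×111×10³) + 330/(1550×109×10³) = 8.139×10⁻⁶ mm/N.
Hence P = δ_free / Σ(L/AE) = 1.906/8.139×10⁻⁶ = 234.2 kN (tensile).
For the brass segment, free thermal change = 18.8×10⁻⁶×84×330 = 0.5211 mm and elastic change from P = 234200×330/(1550×109×10³) = 0.4574 mm; these oppose, so the net change is 0.0637 mm (segment shortens).

|ΔL| ≈ 0.0637 mm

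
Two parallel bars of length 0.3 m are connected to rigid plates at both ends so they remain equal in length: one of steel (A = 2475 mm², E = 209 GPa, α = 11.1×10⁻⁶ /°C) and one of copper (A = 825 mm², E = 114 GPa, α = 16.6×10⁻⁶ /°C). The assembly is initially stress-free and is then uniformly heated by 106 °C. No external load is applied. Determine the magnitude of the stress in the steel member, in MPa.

σ ≈ 18.7 MPa (tensile)

The copper has the larger α, so on heating it would change length more than the steel if both were free. The rigid plates force a common final length, so the copper is put into compression and the steel into tension, with equal and opposite forces P (no external load).
Compatibility of the two members (thermal + elastic change equal): (α₁ − α₂)ΔT = P·[1/(A₁E₁) + 1/(A₂E₂)].
|α₁ − α₂|·ΔT = 5.5×10⁻⁶ × 106 = 0.000583.
1/(A₁E₁) + 1/(A₂E₂) = 1/(2475×209×10³) + 1/(825×114×10³) = 1.257×10⁻⁸ N⁻¹.
P = 0.000583 / 1.257×10⁻⁸ = 46400 N = 46.4 kN.
σ_{steel} = P/A₁ = 46400/2475 = 18.75 MPa, tensile.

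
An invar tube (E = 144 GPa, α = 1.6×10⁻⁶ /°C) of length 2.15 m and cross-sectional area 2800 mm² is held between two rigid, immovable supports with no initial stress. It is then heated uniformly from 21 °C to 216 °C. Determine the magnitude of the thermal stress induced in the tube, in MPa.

The supports are rigid, so the total axial strain is zero. The restrained thermal strain is ε = αΔT = 1.6×10⁻⁶ × 195 = 312×10⁻⁶.
Hence σ = E·αΔT = 144×10³ × 312×10⁻⁶ = 44.93 MPa, compressive.

σ ≈ 44.9 MPa (compressive)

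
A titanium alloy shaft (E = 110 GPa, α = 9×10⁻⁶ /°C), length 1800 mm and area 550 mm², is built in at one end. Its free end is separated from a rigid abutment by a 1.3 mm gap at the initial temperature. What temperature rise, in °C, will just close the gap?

Contact occurs when the free expansion equals the gap: αΔT L = 1.3 mm.
ΔT = 1.3 / (9×10⁻⁶ × 1800) = 80.25 °C.

ΔT ≈ 80.2 °C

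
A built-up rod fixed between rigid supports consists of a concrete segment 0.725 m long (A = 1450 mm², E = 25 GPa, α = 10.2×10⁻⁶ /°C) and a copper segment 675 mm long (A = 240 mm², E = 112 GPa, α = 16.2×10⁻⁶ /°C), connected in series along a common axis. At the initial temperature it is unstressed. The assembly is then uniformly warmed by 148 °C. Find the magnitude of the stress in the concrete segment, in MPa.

If the supports were absent, the total length change would be Σ αᵢΔT Lᵢ = 10.2×10⁻⁶×148×725 + 16.2×10⁻⁶×148×675 = 2.713 mm.
The rigid supports impose zero overall length change; the single axial force P common to all segments must satisfy P Σ Lᵢ/(AᵢEᵢ) = δ_free.
Σ Lᵢ/(AᵢEᵢ) = 725/(1450×25×10³) + 675/(240×112×10³) = 4.511×10⁻⁵ mm/N.
Hence P = δ_free / Σ(L/AE) = 2.713/4.511×10⁻⁵ = 60.14 kN (compressive).
σ_{concrete} = P / A = 60140 / 1450 = 41.47 MPa.

σ ≈ 41.5 MPa (compressive)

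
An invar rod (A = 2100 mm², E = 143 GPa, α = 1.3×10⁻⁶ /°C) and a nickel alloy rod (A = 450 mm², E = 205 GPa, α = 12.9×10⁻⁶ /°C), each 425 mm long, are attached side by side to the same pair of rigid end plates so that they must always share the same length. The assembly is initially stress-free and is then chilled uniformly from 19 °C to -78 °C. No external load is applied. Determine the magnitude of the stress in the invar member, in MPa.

Both members must finish at the same length. With the larger α, the nickel alloy tends to over-contract; the plates restrain it, putting the nickel alloy in tension and the invar in compression. With no external load the two internal forces are equal and opposite, magnitude P.
Compatibility of the two members (thermal + elastic change equal): (α₁ − α₂)ΔT = P·[1/(A₁E₁) + 1/(A₂E₂)].
|α₁ − α₂|·ΔT = 11.6×10⁻⁶ × 97 = 0.001125.
1/(A₁E₁) + 1/(A₂E₂) = 1/(2100×143×10³) + 1/(450×205×10³) = 1.417×10⁻⁸ N⁻¹.
P = 0.001125 / 1.417×10⁻⁸ = 79410 N = 79.41 kN.
σ_{invar} = P/A₁ = 79410/2100 = 37.81 MPa, compressive.

σ ≈ 37.8 MPa (compressive)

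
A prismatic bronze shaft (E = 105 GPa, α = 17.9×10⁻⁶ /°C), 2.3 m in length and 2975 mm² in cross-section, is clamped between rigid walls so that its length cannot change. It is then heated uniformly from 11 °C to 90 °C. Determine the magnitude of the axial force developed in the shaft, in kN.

P ≈ 442 kN (compressive)

Full restraint means ε = 0, so the stress is σ = EαΔT = 105×10³ × 17.9×10⁻⁶ × 79 = 148.5 MPa.
Axial force P = σA = 148.5 × 2975 = 441700 N = 441.7 kN, compressive.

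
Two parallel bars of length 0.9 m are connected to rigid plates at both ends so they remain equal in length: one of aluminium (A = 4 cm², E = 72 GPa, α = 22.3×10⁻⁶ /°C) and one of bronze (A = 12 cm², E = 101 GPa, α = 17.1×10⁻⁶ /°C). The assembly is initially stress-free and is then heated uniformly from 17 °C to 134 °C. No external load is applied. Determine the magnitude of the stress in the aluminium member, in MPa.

The aluminium has the larger α, so on heating it would change length more than the bronze if both were free. The rigid plates force a common final length, so the aluminium is put into compression and the bronze into tension, with equal and opposite forces P (no external load).
Equating the net (thermal + elastic) strains gives |α₁ − α₂|·ΔT = P·[1/(A₁E₁) + 1/(A₂E₂)].
|α₁ − α₂|·ΔT = 5.2×10⁻⁶ × 117 = 0.0006084.
1/(A₁E₁) + 1/(A₂E₂) = 1/(400×72×10³) + 1/(1200×101×10³) = 4.297×10⁻⁸ N⁻¹.
So P = 0.0006084 / 4.297×10⁻⁸ = 14.16 kN.
σ_{aluminium} = P/A₁ = 14160/400 = 35.39 MPa, compressive.

σ ≈ 35.4 MPa (compressive)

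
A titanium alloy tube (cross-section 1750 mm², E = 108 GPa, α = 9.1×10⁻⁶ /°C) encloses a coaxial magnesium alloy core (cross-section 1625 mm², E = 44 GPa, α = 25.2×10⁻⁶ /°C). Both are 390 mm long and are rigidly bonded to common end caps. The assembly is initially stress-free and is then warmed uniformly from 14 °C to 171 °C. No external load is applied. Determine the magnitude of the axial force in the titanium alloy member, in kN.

P ≈ 131 kN (tensile in the titanium alloy)

Both members must finish at the same length. With the larger α, the magnesium alloy tends to over-expand; the plates restrain it, putting the magnesium alloy in compression and the titanium alloy in tension. With no external load the two internal forces are equal and opposite, magnitude P.
Compatibility of the two members (thermal + elastic change equal): (α₁ − α₂)ΔT = P·[1/(A₁E₁) + 1/(A₂E₂)].
|α₁ − α₂|·ΔT = 16.1×10⁻⁶ × 157 = 0.002528.
1/(A₁E₁) + 1/(A₂E₂) = 1/(1750×108×10³) + 1/(1625×44×10³) = 1.928×10⁻⁸ N⁻¹.
P = 0.002528 / 1.928×10⁻⁸ = 131100 N = 131.1 kN.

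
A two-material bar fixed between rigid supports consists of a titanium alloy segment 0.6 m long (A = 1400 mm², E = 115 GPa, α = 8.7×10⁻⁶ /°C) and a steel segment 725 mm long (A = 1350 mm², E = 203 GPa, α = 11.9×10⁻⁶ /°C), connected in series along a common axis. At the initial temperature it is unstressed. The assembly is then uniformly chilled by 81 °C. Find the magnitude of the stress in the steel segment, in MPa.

Free thermal contraction of the whole bar: Σ αᵢΔT Lᵢ = 8.7×10⁻⁶×81×600 + 11.9×10⁻⁶×81×725 = 1.122 mm.
The walls prevent any net length change, so an axial force P (same in every segment) develops. Compatibility: P · Σ Lᵢ/(AᵢEᵢ) = δ_free.
Σ Lᵢ/(AᵢEᵢ) = 600/(1400×115×10³) + 725/(1350×203×10³) = 6.372×10⁻⁶ mm/N.
P = 1.122 / 6.372×10⁻⁶ = 176000 N = 176 kN, tensile.
σ_{steel} = P / A = 176000 / 1350 = 130.4 MPa.

σ ≈ 130 MPa (tensile)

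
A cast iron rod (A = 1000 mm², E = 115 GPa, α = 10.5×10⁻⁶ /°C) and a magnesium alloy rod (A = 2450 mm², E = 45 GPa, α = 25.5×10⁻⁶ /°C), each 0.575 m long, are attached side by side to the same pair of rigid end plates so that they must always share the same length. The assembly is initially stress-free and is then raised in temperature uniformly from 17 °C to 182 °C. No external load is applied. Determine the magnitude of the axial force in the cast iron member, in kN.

P ≈ 139 kN (tensile in the cast iron)

Equilibrium of a rigid end plate with no external load gives equal and opposite internal forces ±P in the two members. Since α_{magnesium alloy} > α_{cast iron}, heating drives the magnesium alloy into compression and the cast iron into tension.
Setting the final lengths equal and cancelling L: (α₁ − α₂)ΔT = P/(A₁E₁) + P/(A₂E₂).
|α₁ − α₂|·ΔT = 15×10⁻⁶ × 165 = 0.002475.
1/(A₁E₁) + 1/(A₂E₂) = 1/(1000×115×10³) + 1/(2450×45×10³) = 1.777×10⁻⁸ N⁻¹.
So P = 0.002475 / 1.777×10⁻⁸ = 139.3 kN.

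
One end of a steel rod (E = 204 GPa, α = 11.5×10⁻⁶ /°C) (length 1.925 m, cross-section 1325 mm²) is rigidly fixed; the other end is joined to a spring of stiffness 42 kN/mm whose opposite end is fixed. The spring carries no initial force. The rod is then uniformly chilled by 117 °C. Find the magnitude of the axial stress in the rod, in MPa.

If the spring were absent the rod would shorten by αΔT L = 11.5×10⁻⁶ × 117 × 1925 = 2.59 mm.
With a force P in the spring, the elastic change of the rod is PL/(AE) and that of the spring is P/k; compatibility requires their sum to equal δ_free.
P [ L/(AE) + 1/k ] = δ_free → P [ 1925/(1325×204×10³) + 1/(42×10³) ] = 2.59.
P = 2.59 / 3.093×10⁻⁵ = 83740 N.
σ = P/A = 83740/1325 = 63.2 MPa.

σ ≈ 63.2 MPa (tensile)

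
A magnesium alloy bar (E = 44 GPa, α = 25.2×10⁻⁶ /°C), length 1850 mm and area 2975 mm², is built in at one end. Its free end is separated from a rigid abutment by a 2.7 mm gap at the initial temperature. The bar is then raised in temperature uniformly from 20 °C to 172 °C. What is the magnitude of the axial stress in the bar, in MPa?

Free thermal elongation = αΔT L = 25.2×10⁻⁶ × 152 × 1850 = 7.086 mm.
This exceeds the 2.7 mm gap, so the wall pushes back. The portion of expansion that must be recovered elastically is δ_free − gap = 7.086 − 2.7 = 4.386 mm.
So σ = E(δ_free − g)/L = 44×10³ × 4.386/1850 = 104.3 MPa.

σ ≈ 104 MPa (compressive)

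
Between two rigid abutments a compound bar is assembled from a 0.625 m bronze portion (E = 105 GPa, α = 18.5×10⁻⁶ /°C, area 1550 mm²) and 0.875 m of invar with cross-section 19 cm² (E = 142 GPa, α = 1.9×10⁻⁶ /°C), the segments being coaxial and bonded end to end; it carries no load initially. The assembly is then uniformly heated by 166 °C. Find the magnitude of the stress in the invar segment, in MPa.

σ ≈ 163 MPa (compressive)

With the walls removed the bar would change length by δ_free = Σ αᵢΔT Lᵢ = 18.5×10⁻⁶×166×625 + 1.9×10⁻⁶×166×875 = 2.195 mm.
The walls prevent any net length change, so an axial force P (same in every segment) develops. Compatibility: P · Σ Lᵢ/(AᵢEᵢ) = δ_free.
The series flexibility is Σ Lᵢ/(AᵢEᵢ) = 625/(1550×105×10³) + 875/(1900×142×10³) = 7.083×10⁻⁶ mm/N.
Hence P = δ_free / Σ(L/AE) = 2.195/7.083×10⁻⁶ = 309.9 kN (compressive).
σ_{invar} = P / A = 309900 / 1900 = 163.1 MPa.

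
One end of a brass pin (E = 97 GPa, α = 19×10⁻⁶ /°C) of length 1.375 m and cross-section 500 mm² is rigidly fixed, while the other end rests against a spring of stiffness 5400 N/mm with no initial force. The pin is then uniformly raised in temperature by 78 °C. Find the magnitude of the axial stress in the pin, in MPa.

If the spring were absent the pin would lengthen by αΔT L = 19×10⁻⁶ × 78 × 1375 = 2.038 mm.
Let P be the compressive force at the spring. The pin shortens elastically by PL/(AE) and the spring compresses by P/k; together these equal δ_free.
So P = δ_free / [L/(AE) + 1/k] = 2.038 / [ 1375/(500×97×10³) + 1/(5400) ].
P = 2.038 / 0.0002135 = 9543 N.
σ = P/A = 9543/500 = 19.09 MPa.

σ ≈ 19.1 MPa (compressive)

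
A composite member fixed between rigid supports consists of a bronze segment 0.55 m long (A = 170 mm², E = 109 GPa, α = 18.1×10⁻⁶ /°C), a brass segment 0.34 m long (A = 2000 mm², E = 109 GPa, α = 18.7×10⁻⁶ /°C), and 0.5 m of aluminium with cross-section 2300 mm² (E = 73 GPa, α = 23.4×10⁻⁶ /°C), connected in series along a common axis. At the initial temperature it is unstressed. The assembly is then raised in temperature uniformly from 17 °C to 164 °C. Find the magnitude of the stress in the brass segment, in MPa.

If the supports were absent, the total length change would be Σ αᵢΔT Lᵢ = 18.1×10⁻⁶×147×550 + 18.7×10⁻⁶×147×340 + 23.4×10⁻⁶×147×500 = 4.118 mm.
The walls prevent any net length change, so an axial force P (same in every segment) develops. Compatibility: P · Σ Lᵢ/(AᵢEᵢ) = δ_free.
Σ Lᵢ/(AᵢEᵢ) = 550/(170×109×10³) + 340/(2000×109×10³) + 500/(2300×73×10³) = 3.422×10⁻⁵ mm/N.
Hence P = δ_free / Σ(L/AE) = 4.118/3.422×10⁻⁵ = 120.3 kN (compressive).
σ_{brass} = P / A = 120300 / 2000 = 60.17 MPa.

σ ≈ 60.2 MPa (compressive)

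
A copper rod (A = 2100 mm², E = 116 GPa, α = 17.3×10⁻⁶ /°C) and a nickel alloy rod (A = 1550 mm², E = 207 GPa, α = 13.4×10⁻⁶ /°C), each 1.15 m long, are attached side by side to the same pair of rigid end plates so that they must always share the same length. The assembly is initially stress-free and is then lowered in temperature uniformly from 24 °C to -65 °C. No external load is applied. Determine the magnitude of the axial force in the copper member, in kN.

P ≈ 48.1 kN (tensile in the copper)

Both members must finish at the same length. With the larger α, the copper tends to over-contract; the plates restrain it, putting the copper in tension and the nickel alloy in compression. With no external load the two internal forces are equal and opposite, magnitude P.
Setting the final lengths equal and cancelling L: (α₁ − α₂)ΔT = P/(A₁E₁) + P/(A₂E₂).
|α₁ − α₂|·ΔT = 3.9×10⁻⁶ × 89 = 0.0003471.
1/(A₁E₁) + 1/(A₂E₂) = 1/(2100×116×10³) + 1/(1550×207×10³) = 7.222×10⁻⁹ N⁻¹.
So P = 0.0003471 / 7.222×10⁻⁹ = 48.06 kN.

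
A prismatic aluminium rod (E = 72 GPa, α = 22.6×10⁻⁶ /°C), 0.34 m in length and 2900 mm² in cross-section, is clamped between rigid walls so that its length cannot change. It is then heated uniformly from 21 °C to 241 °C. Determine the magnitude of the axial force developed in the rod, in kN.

The ends cannot move, so σ = EαΔT = 72×10³ × 22.6×10⁻⁶ × 220 = 358 MPa.
Axial force P = σA = 358 × 2900 = 1.038×10⁶ N = 1038 kN, compressive.

P ≈ 1040 kN (compressive)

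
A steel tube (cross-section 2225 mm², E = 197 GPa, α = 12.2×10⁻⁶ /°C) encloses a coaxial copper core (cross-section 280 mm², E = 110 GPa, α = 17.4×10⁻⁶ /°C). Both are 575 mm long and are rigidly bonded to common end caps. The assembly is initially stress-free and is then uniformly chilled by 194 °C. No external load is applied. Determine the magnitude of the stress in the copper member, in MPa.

σ ≈ 104 MPa (tensile)

The copper has the larger α, so on cooling it would change length more than the steel if both were free. The rigid plates force a common final length, so the copper is put into tension and the steel into compression, with equal and opposite forces P (no external load).
Setting the final lengths equal and cancelling L: (α₁ − α₂)ΔT = P/(A₁E₁) + P/(A₂E₂).
|α₁ − α₂|·ΔT = 5.2×10⁻⁶ × 194 = 0.001009.
1/(A₁E₁) + 1/(A₂E₂) = 1/(2225×197×10³) + 1/(280×110×10³) = 3.475×10⁻⁸ N⁻¹.
So P = 0.001009 / 3.475×10⁻⁸ = 29.03 kN.
σ_{copper} = P/A₂ = 29030/280 = 103.7 MPa, tensile.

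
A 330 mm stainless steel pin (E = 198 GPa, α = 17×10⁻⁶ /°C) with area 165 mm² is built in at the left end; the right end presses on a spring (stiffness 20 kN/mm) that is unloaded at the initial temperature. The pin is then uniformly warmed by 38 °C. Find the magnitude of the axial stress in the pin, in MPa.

σ ≈ 21.5 MPa (compressive)

If the spring were absent the pin would lengthen by αΔT L = 17×10⁻⁶ × 38 × 330 = 0.2132 mm.
With a force P in the spring, the elastic change of the pin is PL/(AE) and that of the spring is P/k; compatibility requires their sum to equal δ_free.
P [ L/(AE) + 1/k ] = δ_free → P [ 330/(165×198×10³) + 1/(20×10³) ] = 0.2132.
P = 0.2132 / 6.01×10⁻⁵ = 3547 N.
σ = P/A = 3547/165 = 21.5 MPa.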